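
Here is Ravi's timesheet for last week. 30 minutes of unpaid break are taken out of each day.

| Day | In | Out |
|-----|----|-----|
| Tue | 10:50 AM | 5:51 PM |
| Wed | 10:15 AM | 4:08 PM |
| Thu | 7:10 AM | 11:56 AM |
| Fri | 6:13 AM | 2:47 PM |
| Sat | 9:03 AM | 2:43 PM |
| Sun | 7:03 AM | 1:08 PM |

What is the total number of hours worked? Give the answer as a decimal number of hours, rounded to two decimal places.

34.98 hours

Tue: 10:50 AM–5:51 PM = 7 h 1 min; less 30 min break → 6 h 31 min
Wed: 10:15 AM–4:08 PM = 5 h 53 min; less 30 min break → 5 h 23 min
Thu: 7:10 AM–11:56 AM = 4 h 46 min; less 30 min break → 4 h 16 min
Fri: 6:13 AM–2:47 PM = 8 h 34 min; less 30 min break → 8 h 4 min
Sat: 9:03 AM–2:43 PM = 5 h 40 min; less 30 min break → 5 h 10 min
Sun: 7:03 AM–1:08 PM = 6 h 5 min; less 30 min break → 5 h 35 min
Total: 6 h 31 min + 5 h 23 min + 4 h 16 min + 8 h 4 min + 5 h 10 min + 5 h 35 min = 34 h 59 min.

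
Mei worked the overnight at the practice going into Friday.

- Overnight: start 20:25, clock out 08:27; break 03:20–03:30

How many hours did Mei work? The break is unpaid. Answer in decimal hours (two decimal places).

Overnight: 20:25 → midnight = 3 h 35 min; midnight → 08:27 = 8 h 27 min; span 12 h 2 min; less 10 min break → 11 h 52 min

11.87 hours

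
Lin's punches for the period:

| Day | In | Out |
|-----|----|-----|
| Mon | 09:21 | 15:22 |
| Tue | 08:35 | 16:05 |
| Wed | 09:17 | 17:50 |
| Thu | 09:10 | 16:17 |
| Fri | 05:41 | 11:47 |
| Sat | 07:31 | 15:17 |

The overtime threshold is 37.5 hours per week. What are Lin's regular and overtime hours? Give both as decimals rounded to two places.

Regular 37.50 hours, overtime 5.55 hours

Mon: 09:21–15:22 = 6 h 1 min
Tue: 08:35–16:05 = 7 h 30 min
Wed: 09:17–17:50 = 8 h 33 min
Thu: 09:10–16:17 = 7 h 7 min
Fri: 05:41–11:47 = 6 h 6 min
Sat: 07:31–15:17 = 7 h 46 min
Total worked: 43 h 3 min = 43.05 h.
Threshold 37.5 h → overtime 5 h 33 min, regular 37 h 30 min.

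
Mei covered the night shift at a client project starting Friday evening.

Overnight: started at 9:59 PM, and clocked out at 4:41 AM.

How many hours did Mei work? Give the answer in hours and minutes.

6 h 42 min

Overnight: 9:59 PM → midnight = 2 h 1 min; midnight → 4:41 AM = 4 h 41 min; span 6 h 42 min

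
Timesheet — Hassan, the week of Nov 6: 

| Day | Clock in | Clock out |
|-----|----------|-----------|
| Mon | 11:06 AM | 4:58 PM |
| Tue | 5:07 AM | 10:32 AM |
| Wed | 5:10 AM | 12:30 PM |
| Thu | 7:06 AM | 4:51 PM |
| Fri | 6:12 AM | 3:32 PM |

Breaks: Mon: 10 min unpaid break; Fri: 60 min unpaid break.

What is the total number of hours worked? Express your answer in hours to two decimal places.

36.53 hours

Mon: 11:06 AM–4:58 PM = 5 h 52 min; less 10 min break → 5 h 42 min
Tue: 5:07 AM–10:32 AM = 5 h 25 min
Wed: 5:10 AM–12:30 PM = 7 h 20 min
Thu: 7:06 AM–4:51 PM = 9 h 45 min
Fri: 6:12 AM–3:32 PM = 9 h 20 min; less 60 min break → 8 h 20 min
Total: 5 h 42 min + 5 h 25 min + 7 h 20 min + 9 h 45 min + 8 h 20 min = 36 h 32 min.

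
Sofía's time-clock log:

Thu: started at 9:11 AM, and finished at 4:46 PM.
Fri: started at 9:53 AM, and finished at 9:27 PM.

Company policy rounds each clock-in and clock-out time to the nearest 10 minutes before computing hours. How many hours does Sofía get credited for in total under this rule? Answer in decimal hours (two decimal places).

Thu: in 9:11 AM→9:10 AM, out 4:46 PM→4:50 PM; 7 h 40 min
Fri: in 9:53 AM→9:50 AM, out 9:27 PM→9:30 PM; 11 h 40 min
Total credited: 19 h 20 min.

19.33 hours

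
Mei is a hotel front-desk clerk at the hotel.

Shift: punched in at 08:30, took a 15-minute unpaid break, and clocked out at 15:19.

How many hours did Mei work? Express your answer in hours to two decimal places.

Shift: 08:30–15:19 = 6 h 49 min; less 15 min break → 6 h 34 min

6.57 hours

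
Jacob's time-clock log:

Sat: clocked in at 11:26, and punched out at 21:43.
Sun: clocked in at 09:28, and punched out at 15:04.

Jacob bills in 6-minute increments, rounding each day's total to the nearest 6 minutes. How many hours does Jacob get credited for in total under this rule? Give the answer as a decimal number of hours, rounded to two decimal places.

Sat: 11:26–21:43 = 10 h 17 min → rounds to 10 h 18 min
Sun: 09:28–15:04 = 5 h 36 min → rounds to 5 h 36 min
Total credited: 15 h 54 min.

15.90 hours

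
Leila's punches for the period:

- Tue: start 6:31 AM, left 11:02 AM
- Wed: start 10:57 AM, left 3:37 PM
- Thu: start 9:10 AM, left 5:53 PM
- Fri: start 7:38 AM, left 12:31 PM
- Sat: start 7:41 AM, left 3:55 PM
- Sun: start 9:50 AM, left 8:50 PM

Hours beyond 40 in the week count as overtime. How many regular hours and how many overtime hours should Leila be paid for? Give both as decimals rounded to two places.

Tue: 6:31 AM–11:02 AM = 4 h 31 min
Wed: 10:57 AM–3:37 PM = 4 h 40 min
Thu: 9:10 AM–5:53 PM = 8 h 43 min
Fri: 7:38 AM–12:31 PM = 4 h 53 min
Sat: 7:41 AM–3:55 PM = 8 h 14 min
Sun: 9:50 AM–8:50 PM = 11 h 0 min
Total worked: 42 h 1 min = 42.02 h.
Threshold 40 h → overtime 2 h 1 min, regular 40 h 0 min.

Regular 40.00 hours, overtime 2.02 hours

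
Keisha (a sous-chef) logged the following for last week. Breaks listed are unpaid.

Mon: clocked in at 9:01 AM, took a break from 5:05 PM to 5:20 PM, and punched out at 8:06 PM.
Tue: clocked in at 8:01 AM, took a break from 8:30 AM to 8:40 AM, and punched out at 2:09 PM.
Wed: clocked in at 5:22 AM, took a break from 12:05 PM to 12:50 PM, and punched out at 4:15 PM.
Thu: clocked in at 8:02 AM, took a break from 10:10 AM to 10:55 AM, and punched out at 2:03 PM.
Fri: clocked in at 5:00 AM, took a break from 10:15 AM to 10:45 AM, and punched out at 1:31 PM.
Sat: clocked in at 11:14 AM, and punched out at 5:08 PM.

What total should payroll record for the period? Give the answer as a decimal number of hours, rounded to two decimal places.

Mon: 9:01 AM–8:06 PM = 11 h 5 min; less 15 min break → 10 h 50 min
Tue: 8:01 AM–2:09 PM = 6 h 8 min; less 10 min break → 5 h 58 min
Wed: 5:22 AM–4:15 PM = 10 h 53 min; less 45 min break → 10 h 8 min
Thu: 8:02 AM–2:03 PM = 6 h 1 min; less 45 min break → 5 h 16 min
Fri: 5:00 AM–1:31 PM = 8 h 31 min; less 30 min break → 8 h 1 min
Sat: 11:14 AM–5:08 PM = 5 h 54 min
Total: 10 h 50 min + 5 h 58 min + 10 h 8 min + 5 h 16 min + 8 h 1 min + 5 h 54 min = 46 h 7 min.

46.12 hours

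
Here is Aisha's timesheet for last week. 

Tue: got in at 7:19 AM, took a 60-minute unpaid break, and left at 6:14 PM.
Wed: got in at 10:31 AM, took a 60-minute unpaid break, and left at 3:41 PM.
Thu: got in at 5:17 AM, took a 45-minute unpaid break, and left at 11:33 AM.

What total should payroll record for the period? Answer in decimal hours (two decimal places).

Tue: 7:19 AM–6:14 PM = 10 h 55 min; less 60 min break → 9 h 55 min
Wed: 10:31 AM–3:41 PM = 5 h 10 min; less 60 min break → 4 h 10 min
Thu: 5:17 AM–11:33 AM = 6 h 16 min; less 45 min break → 5 h 31 min
Total: 9 h 55 min + 4 h 10 min + 5 h 31 min = 19 h 36 min.

19.60 hours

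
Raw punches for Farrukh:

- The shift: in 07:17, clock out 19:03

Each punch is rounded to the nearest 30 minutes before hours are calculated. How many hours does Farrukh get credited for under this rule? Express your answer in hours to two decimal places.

The shift: in 07:17→07:30, out 19:03→19:00; 11 h 30 min

11.50 hours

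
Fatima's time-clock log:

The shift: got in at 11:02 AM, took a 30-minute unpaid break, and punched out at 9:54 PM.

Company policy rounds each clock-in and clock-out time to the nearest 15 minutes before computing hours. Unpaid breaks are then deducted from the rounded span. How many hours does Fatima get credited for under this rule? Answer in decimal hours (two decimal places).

10.50 hours

The shift: in 11:02 AM→11:00 AM, out 9:54 PM→10:00 PM; 11 h 0 min − 30 min = 10 h 30 min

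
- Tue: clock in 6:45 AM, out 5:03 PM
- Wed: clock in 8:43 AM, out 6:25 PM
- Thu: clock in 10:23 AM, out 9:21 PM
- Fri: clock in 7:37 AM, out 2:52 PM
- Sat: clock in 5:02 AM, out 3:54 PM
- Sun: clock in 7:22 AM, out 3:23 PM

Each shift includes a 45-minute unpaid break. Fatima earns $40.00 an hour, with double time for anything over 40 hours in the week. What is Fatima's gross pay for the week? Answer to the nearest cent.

$2608.00

Tue: 6:45 AM–5:03 PM = 10 h 18 min; less 45 min break → 9 h 33 min
Wed: 8:43 AM–6:25 PM = 9 h 42 min; less 45 min break → 8 h 57 min
Thu: 10:23 AM–9:21 PM = 10 h 58 min; less 45 min break → 10 h 13 min
Fri: 7:37 AM–2:52 PM = 7 h 15 min; less 45 min break → 6 h 30 min
Sat: 5:02 AM–3:54 PM = 10 h 52 min; less 45 min break → 10 h 7 min
Sun: 7:22 AM–3:23 PM = 8 h 1 min; less 45 min break → 7 h 16 min
Total worked: 52 h 36 min = 3156 min.
Regular 40 h 0 min = 2400 min at $40.00/h; overtime 12 h 36 min = 756 min at $80.00/h.
Pay = (2400 × $40.00 + 756 × $80.00) ÷ 60 = $2608.00.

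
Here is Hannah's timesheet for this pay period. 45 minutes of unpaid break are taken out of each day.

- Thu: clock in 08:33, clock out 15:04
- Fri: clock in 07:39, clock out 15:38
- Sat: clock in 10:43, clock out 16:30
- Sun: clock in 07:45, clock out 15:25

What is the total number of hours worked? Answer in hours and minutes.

Thu: 08:33–15:04 = 6 h 31 min; less 45 min break → 5 h 46 min
Fri: 07:39–15:38 = 7 h 59 min; less 45 min break → 7 h 14 min
Sat: 10:43–16:30 = 5 h 47 min; less 45 min break → 5 h 2 min
Sun: 07:45–15:25 = 7 h 40 min; less 45 min break → 6 h 55 min
Total: 5 h 46 min + 7 h 14 min + 5 h 2 min + 6 h 55 min = 24 h 57 min.

24 h 57 min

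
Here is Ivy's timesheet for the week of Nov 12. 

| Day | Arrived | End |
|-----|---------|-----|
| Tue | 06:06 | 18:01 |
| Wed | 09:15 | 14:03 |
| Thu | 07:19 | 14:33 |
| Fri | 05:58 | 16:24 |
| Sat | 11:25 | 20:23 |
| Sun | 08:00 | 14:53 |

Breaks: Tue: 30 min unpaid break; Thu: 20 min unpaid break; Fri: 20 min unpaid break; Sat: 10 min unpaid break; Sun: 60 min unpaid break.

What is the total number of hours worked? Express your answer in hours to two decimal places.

47.90 hours

Tue: 06:06–18:01 = 11 h 55 min; less 30 min break → 11 h 25 min
Wed: 09:15–14:03 = 4 h 48 min
Thu: 07:19–14:33 = 7 h 14 min; less 20 min break → 6 h 54 min
Fri: 05:58–16:24 = 10 h 26 min; less 20 min break → 10 h 6 min
Sat: 11:25–20:23 = 8 h 58 min; less 10 min break → 8 h 48 min
Sun: 08:00–14:53 = 6 h 53 min; less 60 min break → 5 h 53 min
Total: 11 h 25 min + 4 h 48 min + 6 h 54 min + 10 h 6 min + 8 h 48 min + 5 h 53 min = 47 h 54 min.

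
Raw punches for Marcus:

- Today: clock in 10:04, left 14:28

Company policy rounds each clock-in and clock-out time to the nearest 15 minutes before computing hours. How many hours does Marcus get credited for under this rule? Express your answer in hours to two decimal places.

4.50 hours

Today: in 10:04→10:00, out 14:28→14:30; 4 h 30 min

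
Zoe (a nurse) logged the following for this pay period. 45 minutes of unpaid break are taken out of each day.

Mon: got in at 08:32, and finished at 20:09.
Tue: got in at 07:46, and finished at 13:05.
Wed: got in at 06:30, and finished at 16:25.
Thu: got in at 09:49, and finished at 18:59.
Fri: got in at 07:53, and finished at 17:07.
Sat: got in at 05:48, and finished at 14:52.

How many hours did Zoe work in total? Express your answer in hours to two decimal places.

49.82 hours

Mon: 08:32–20:09 = 11 h 37 min; less 45 min break → 10 h 52 min
Tue: 07:46–13:05 = 5 h 19 min; less 45 min break → 4 h 34 min
Wed: 06:30–16:25 = 9 h 55 min; less 45 min break → 9 h 10 min
Thu: 09:49–18:59 = 9 h 10 min; less 45 min break → 8 h 25 min
Fri: 07:53–17:07 = 9 h 14 min; less 45 min break → 8 h 29 min
Sat: 05:48–14:52 = 9 h 4 min; less 45 min break → 8 h 19 min
Total: 10 h 52 min + 4 h 34 min + 9 h 10 min + 8 h 25 min + 8 h 29 min + 8 h 19 min = 49 h 49 min.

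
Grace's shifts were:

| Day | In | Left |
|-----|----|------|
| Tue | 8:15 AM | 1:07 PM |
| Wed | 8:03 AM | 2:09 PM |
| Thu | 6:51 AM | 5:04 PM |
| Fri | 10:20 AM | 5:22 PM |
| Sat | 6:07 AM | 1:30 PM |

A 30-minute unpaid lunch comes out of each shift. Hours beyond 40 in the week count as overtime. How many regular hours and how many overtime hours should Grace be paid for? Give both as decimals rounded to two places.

Regular 33.10 hours, overtime 0.00 hours

Tue: 8:15 AM–1:07 PM = 4 h 52 min; less 30 min break → 4 h 22 min
Wed: 8:03 AM–2:09 PM = 6 h 6 min; less 30 min break → 5 h 36 min
Thu: 6:51 AM–5:04 PM = 10 h 13 min; less 30 min break → 9 h 43 min
Fri: 10:20 AM–5:22 PM = 7 h 2 min; less 30 min break → 6 h 32 min
Sat: 6:07 AM–1:30 PM = 7 h 23 min; less 30 min break → 6 h 53 min
Total worked: 33 h 6 min = 33.10 h.
Threshold 40 h → overtime 0 h 0 min, regular 33 h 6 min.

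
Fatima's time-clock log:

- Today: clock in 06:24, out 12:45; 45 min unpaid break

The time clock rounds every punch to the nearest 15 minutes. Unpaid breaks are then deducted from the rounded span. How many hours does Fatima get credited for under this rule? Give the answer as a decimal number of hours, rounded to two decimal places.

5.50 hours

Today: in 06:24→06:30, out 12:45→12:45; 6 h 15 min − 45 min = 5 h 30 min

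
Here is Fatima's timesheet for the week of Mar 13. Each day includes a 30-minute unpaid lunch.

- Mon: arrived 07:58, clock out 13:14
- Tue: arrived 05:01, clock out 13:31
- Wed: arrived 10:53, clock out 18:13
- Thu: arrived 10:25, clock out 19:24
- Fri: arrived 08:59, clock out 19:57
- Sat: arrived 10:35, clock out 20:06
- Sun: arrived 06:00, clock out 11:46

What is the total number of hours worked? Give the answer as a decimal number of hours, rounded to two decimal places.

Mon: 07:58–13:14 = 5 h 16 min; less 30 min break → 4 h 46 min
Tue: 05:01–13:31 = 8 h 30 min; less 30 min break → 8 h 0 min
Wed: 10:53–18:13 = 7 h 20 min; less 30 min break → 6 h 50 min
Thu: 10:25–19:24 = 8 h 59 min; less 30 min break → 8 h 29 min
Fri: 08:59–19:57 = 10 h 58 min; less 30 min break → 10 h 28 min
Sat: 10:35–20:06 = 9 h 31 min; less 30 min break → 9 h 1 min
Sun: 06:00–11:46 = 5 h 46 min; less 30 min break → 5 h 16 min
Total: 4 h 46 min + 8 h 0 min + 6 h 50 min + 8 h 29 min + 10 h 28 min + 9 h 1 min + 5 h 16 min = 52 h 50 min.

52.83 hours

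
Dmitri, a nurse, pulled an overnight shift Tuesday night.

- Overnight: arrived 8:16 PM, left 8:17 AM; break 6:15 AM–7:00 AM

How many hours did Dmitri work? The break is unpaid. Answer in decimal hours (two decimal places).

Overnight: 8:16 PM → midnight = 3 h 44 min; midnight → 8:17 AM = 8 h 17 min; span 12 h 1 min; less 45 min break → 11 h 16 min

11.27 hours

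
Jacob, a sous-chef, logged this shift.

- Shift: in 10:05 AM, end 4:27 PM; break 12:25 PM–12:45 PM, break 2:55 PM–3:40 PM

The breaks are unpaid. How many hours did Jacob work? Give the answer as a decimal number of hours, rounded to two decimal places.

Shift: 10:05 AM–4:27 PM = 6 h 22 min; less 65 min break → 5 h 17 min

5.28 hours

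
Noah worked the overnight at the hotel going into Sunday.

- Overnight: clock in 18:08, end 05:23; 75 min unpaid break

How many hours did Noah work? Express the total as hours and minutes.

Overnight: 18:08 → midnight = 5 h 52 min; midnight → 05:23 = 5 h 23 min; span 11 h 15 min; less 75 min break → 10 h 0 min

10 h 0 min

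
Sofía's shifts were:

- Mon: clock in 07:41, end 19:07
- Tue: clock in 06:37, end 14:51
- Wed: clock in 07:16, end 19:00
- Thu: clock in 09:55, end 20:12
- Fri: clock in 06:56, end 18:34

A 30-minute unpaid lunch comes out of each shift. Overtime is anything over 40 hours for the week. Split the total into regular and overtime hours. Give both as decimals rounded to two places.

Mon: 07:41–19:07 = 11 h 26 min; less 30 min break → 10 h 56 min
Tue: 06:37–14:51 = 8 h 14 min; less 30 min break → 7 h 44 min
Wed: 07:16–19:00 = 11 h 44 min; less 30 min break → 11 h 14 min
Thu: 09:55–20:12 = 10 h 17 min; less 30 min break → 9 h 47 min
Fri: 06:56–18:34 = 11 h 38 min; less 30 min break → 11 h 8 min
Total worked: 50 h 49 min = 50.82 h.
Threshold 40 h → overtime 10 h 49 min, regular 40 h 0 min.

Regular 40.00 hours, overtime 10.82 hours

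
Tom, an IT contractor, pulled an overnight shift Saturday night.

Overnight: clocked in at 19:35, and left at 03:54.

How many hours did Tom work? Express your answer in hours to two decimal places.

8.32 hours

Overnight: 19:35 → midnight = 4 h 25 min; midnight → 03:54 = 3 h 54 min; span 8 h 19 min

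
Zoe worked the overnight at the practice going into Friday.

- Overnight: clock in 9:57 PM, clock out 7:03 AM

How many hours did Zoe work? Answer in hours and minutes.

Overnight: 9:57 PM → midnight = 2 h 3 min; midnight → 7:03 AM = 7 h 3 min; span 9 h 6 min

9 h 6 min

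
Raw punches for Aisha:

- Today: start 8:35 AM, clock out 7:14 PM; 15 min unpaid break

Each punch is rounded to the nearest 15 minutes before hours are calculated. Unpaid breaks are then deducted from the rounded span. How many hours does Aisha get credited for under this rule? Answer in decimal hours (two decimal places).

Today: in 8:35 AM→8:30 AM, out 7:14 PM→7:15 PM; 10 h 45 min − 15 min = 10 h 30 min

10.50 hours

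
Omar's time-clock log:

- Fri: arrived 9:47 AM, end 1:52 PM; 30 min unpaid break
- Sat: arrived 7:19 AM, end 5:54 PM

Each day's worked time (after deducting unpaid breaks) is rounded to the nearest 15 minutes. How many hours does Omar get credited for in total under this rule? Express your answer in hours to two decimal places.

14.00 hours

Fri: 9:47 AM–1:52 PM = 4 h 5 min − 30 min = 3 h 35 min → rounds to 3 h 30 min
Sat: 7:19 AM–5:54 PM = 10 h 35 min → rounds to 10 h 30 min
Total credited: 14 h 0 min.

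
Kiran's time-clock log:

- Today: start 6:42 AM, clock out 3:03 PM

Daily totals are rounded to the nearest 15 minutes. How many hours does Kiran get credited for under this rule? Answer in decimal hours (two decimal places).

Today: 6:42 AM–3:03 PM = 8 h 21 min → rounds to 8 h 15 min

8.25 hours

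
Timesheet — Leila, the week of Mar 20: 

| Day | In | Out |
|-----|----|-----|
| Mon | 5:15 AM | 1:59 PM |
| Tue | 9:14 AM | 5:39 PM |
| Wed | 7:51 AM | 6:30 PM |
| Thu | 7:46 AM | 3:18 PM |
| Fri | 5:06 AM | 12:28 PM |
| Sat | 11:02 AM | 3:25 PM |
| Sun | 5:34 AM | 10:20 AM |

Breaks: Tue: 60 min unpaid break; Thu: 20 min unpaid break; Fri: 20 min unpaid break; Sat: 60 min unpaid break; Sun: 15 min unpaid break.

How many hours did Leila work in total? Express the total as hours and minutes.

Mon: 5:15 AM–1:59 PM = 8 h 44 min
Tue: 9:14 AM–5:39 PM = 8 h 25 min; less 60 min break → 7 h 25 min
Wed: 7:51 AM–6:30 PM = 10 h 39 min
Thu: 7:46 AM–3:18 PM = 7 h 32 min; less 20 min break → 7 h 12 min
Fri: 5:06 AM–12:28 PM = 7 h 22 min; less 20 min break → 7 h 2 min
Sat: 11:02 AM–3:25 PM = 4 h 23 min; less 60 min break → 3 h 23 min
Sun: 5:34 AM–10:20 AM = 4 h 46 min; less 15 min break → 4 h 31 min
Total: 8 h 44 min + 7 h 25 min + 10 h 39 min + 7 h 12 min + 7 h 2 min + 3 h 23 min + 4 h 31 min = 48 h 56 min.

48 h 56 min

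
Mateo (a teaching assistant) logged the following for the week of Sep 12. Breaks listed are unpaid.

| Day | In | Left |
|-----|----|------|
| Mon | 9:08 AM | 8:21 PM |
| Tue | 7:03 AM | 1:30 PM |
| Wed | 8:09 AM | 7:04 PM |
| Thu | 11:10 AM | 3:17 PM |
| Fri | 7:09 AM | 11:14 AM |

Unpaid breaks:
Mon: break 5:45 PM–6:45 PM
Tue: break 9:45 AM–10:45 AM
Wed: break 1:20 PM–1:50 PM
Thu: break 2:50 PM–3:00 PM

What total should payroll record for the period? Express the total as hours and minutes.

34 h 7 min

Mon: 9:08 AM–8:21 PM = 11 h 13 min; less 60 min break → 10 h 13 min
Tue: 7:03 AM–1:30 PM = 6 h 27 min; less 60 min break → 5 h 27 min
Wed: 8:09 AM–7:04 PM = 10 h 55 min; less 30 min break → 10 h 25 min
Thu: 11:10 AM–3:17 PM = 4 h 7 min; less 10 min break → 3 h 57 min
Fri: 7:09 AM–11:14 AM = 4 h 5 min
Total: 10 h 13 min + 5 h 27 min + 10 h 25 min + 3 h 57 min + 4 h 5 min = 34 h 7 min.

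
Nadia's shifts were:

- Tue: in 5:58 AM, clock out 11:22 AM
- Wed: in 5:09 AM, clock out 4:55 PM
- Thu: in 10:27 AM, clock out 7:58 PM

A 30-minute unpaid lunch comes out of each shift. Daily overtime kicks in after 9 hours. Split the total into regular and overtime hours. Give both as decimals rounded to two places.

Regular 22.90 hours, overtime 2.28 hours

Tue: 5:58 AM–11:22 AM = 5 h 24 min; less 30 min break → 4 h 54 min
Wed: 5:09 AM–4:55 PM = 11 h 46 min; less 30 min break → 11 h 16 min
Thu: 10:27 AM–7:58 PM = 9 h 31 min; less 30 min break → 9 h 1 min
Tue reg 4 h 54 min / OT 0 h 0 min; Wed reg 9 h 0 min / OT 2 h 16 min; Thu reg 9 h 0 min / OT 0 h 1 min.
Totals: regular 22 h 54 min, overtime 2 h 17 min.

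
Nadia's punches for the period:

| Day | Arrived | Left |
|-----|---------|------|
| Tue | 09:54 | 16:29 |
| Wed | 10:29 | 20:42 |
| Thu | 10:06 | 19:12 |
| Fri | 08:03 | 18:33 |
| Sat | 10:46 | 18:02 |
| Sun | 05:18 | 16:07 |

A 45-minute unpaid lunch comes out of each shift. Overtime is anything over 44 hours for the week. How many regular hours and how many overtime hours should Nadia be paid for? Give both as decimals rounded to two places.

Regular 44.00 hours, overtime 5.98 hours

Tue: 09:54–16:29 = 6 h 35 min; less 45 min break → 5 h 50 min
Wed: 10:29–20:42 = 10 h 13 min; less 45 min break → 9 h 28 min
Thu: 10:06–19:12 = 9 h 6 min; less 45 min break → 8 h 21 min
Fri: 08:03–18:33 = 10 h 30 min; less 45 min break → 9 h 45 min
Sat: 10:46–18:02 = 7 h 16 min; less 45 min break → 6 h 31 min
Sun: 05:18–16:07 = 10 h 49 min; less 45 min break → 10 h 4 min
Total worked: 49 h 59 min = 49.98 h.
Threshold 44 h → overtime 5 h 59 min, regular 44 h 0 min.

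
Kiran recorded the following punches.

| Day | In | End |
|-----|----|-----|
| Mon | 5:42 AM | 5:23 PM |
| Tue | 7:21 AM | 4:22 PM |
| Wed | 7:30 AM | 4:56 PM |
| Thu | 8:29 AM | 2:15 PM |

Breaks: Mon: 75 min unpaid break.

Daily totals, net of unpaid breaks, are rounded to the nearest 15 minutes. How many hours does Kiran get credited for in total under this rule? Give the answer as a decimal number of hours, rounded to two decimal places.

34.75 hours

Mon: 5:42 AM–5:23 PM = 11 h 41 min − 75 min = 10 h 26 min → rounds to 10 h 30 min
Tue: 7:21 AM–4:22 PM = 9 h 1 min → rounds to 9 h 0 min
Wed: 7:30 AM–4:56 PM = 9 h 26 min → rounds to 9 h 30 min
Thu: 8:29 AM–2:15 PM = 5 h 46 min → rounds to 5 h 45 min
Total credited: 34 h 45 min.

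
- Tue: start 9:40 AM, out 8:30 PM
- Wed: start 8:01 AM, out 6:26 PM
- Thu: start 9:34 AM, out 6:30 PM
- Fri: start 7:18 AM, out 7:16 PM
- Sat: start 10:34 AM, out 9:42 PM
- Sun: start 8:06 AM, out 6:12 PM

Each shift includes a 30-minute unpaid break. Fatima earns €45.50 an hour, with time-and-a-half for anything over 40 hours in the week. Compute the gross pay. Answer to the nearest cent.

Tue: 9:40 AM–8:30 PM = 10 h 50 min; less 30 min break → 10 h 20 min
Wed: 8:01 AM–6:26 PM = 10 h 25 min; less 30 min break → 9 h 55 min
Thu: 9:34 AM–6:30 PM = 8 h 56 min; less 30 min break → 8 h 26 min
Fri: 7:18 AM–7:16 PM = 11 h 58 min; less 30 min break → 11 h 28 min
Sat: 10:34 AM–9:42 PM = 11 h 8 min; less 30 min break → 10 h 38 min
Sun: 8:06 AM–6:12 PM = 10 h 6 min; less 30 min break → 9 h 36 min
Total worked: 60 h 23 min = 3623 min.
Regular 40 h 0 min = 2400 min at €45.50/h; overtime 20 h 23 min = 1223 min at €68.25/h.
Pay = (2400 × €45.50 + 1223 × €68.25) ÷ 60 = €3211.16.

€3211.16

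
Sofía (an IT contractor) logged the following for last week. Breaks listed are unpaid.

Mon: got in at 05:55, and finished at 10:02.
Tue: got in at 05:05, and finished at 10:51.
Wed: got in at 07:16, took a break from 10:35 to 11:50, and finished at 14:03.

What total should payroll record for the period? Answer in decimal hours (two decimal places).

Mon: 05:55–10:02 = 4 h 7 min
Tue: 05:05–10:51 = 5 h 46 min
Wed: 07:16–14:03 = 6 h 47 min; less 75 min break → 5 h 32 min
Total: 4 h 7 min + 5 h 46 min + 5 h 32 min = 15 h 25 min.

15.42 hours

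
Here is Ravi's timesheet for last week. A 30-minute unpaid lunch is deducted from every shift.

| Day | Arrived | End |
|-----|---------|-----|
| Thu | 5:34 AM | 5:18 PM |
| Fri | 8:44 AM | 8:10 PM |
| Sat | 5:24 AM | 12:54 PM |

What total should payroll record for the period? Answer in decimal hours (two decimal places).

Thu: 5:34 AM–5:18 PM = 11 h 44 min; less 30 min break → 11 h 14 min
Fri: 8:44 AM–8:10 PM = 11 h 26 min; less 30 min break → 10 h 56 min
Sat: 5:24 AM–12:54 PM = 7 h 30 min; less 30 min break → 7 h 0 min
Total: 11 h 14 min + 10 h 56 min + 7 h 0 min = 29 h 10 min.

29.17 hours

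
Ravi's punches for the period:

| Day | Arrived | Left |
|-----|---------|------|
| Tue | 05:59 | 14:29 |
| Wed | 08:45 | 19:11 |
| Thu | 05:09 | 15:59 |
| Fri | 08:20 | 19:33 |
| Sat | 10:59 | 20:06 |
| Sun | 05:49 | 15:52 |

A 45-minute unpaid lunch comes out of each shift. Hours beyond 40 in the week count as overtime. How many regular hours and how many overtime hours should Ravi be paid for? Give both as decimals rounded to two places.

Regular 40.00 hours, overtime 15.65 hours

Tue: 05:59–14:29 = 8 h 30 min; less 45 min break → 7 h 45 min
Wed: 08:45–19:11 = 10 h 26 min; less 45 min break → 9 h 41 min
Thu: 05:09–15:59 = 10 h 50 min; less 45 min break → 10 h 5 min
Fri: 08:20–19:33 = 11 h 13 min; less 45 min break → 10 h 28 min
Sat: 10:59–20:06 = 9 h 7 min; less 45 min break → 8 h 22 min
Sun: 05:49–15:52 = 10 h 3 min; less 45 min break → 9 h 18 min
Total worked: 55 h 39 min = 55.65 h.
Threshold 40 h → overtime 15 h 39 min, regular 40 h 0 min.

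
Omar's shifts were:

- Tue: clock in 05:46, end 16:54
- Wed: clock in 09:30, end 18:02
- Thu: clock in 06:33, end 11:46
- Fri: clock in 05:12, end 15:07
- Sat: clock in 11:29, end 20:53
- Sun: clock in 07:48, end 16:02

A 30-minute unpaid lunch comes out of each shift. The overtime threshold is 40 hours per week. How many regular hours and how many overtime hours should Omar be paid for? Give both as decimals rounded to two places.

Tue: 05:46–16:54 = 11 h 8 min; less 30 min break → 10 h 38 min
Wed: 09:30–18:02 = 8 h 32 min; less 30 min break → 8 h 2 min
Thu: 06:33–11:46 = 5 h 13 min; less 30 min break → 4 h 43 min
Fri: 05:12–15:07 = 9 h 55 min; less 30 min break → 9 h 25 min
Sat: 11:29–20:53 = 9 h 24 min; less 30 min break → 8 h 54 min
Sun: 07:48–16:02 = 8 h 14 min; less 30 min break → 7 h 44 min
Total worked: 49 h 26 min = 49.43 h.
Threshold 40 h → overtime 9 h 26 min, regular 40 h 0 min.

Regular 40.00 hours, overtime 9.43 hours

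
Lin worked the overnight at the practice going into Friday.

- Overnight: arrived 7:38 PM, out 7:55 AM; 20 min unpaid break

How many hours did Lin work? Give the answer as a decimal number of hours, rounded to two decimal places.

11.95 hours

Overnight: 7:38 PM → midnight = 4 h 22 min; midnight → 7:55 AM = 7 h 55 min; span 12 h 17 min; less 20 min break → 11 h 57 min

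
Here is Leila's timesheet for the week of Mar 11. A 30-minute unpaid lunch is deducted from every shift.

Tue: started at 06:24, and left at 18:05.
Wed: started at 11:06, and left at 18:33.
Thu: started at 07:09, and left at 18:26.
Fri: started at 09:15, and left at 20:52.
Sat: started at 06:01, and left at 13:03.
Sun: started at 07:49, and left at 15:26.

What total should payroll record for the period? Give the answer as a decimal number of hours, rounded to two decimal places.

53.68 hours

Tue: 06:24–18:05 = 11 h 41 min; less 30 min break → 11 h 11 min
Wed: 11:06–18:33 = 7 h 27 min; less 30 min break → 6 h 57 min
Thu: 07:09–18:26 = 11 h 17 min; less 30 min break → 10 h 47 min
Fri: 09:15–20:52 = 11 h 37 min; less 30 min break → 11 h 7 min
Sat: 06:01–13:03 = 7 h 2 min; less 30 min break → 6 h 32 min
Sun: 07:49–15:26 = 7 h 37 min; less 30 min break → 7 h 7 min
Total: 11 h 11 min + 6 h 57 min + 10 h 47 min + 11 h 7 min + 6 h 32 min + 7 h 7 min = 53 h 41 min.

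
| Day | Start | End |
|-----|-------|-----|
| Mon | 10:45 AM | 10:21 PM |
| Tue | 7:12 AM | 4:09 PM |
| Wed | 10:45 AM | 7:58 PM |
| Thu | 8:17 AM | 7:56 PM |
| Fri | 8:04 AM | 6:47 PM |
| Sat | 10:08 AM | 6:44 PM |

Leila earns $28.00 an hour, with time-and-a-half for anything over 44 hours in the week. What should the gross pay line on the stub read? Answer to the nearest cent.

$1934.80

Mon: 10:45 AM–10:21 PM = 11 h 36 min
Tue: 7:12 AM–4:09 PM = 8 h 57 min
Wed: 10:45 AM–7:58 PM = 9 h 13 min
Thu: 8:17 AM–7:56 PM = 11 h 39 min
Fri: 8:04 AM–6:47 PM = 10 h 43 min
Sat: 10:08 AM–6:44 PM = 8 h 36 min
Total worked: 60 h 44 min = 3644 min.
Regular 44 h 0 min = 2640 min at $28.00/h; overtime 16 h 44 min = 1004 min at $42.00/h.
Pay = (2640 × $28.00 + 1004 × $42.00) ÷ 60 = $1934.80.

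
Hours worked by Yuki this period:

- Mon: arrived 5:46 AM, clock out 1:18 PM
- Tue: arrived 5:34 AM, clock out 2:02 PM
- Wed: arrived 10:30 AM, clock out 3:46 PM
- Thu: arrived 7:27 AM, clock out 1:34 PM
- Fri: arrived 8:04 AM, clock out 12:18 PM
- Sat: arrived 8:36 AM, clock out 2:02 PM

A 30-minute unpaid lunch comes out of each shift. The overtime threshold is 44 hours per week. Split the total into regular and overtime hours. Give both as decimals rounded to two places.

Regular 34.05 hours, overtime 0.00 hours

Mon: 5:46 AM–1:18 PM = 7 h 32 min; less 30 min break → 7 h 2 min
Tue: 5:34 AM–2:02 PM = 8 h 28 min; less 30 min break → 7 h 58 min
Wed: 10:30 AM–3:46 PM = 5 h 16 min; less 30 min break → 4 h 46 min
Thu: 7:27 AM–1:34 PM = 6 h 7 min; less 30 min break → 5 h 37 min
Fri: 8:04 AM–12:18 PM = 4 h 14 min; less 30 min break → 3 h 44 min
Sat: 8:36 AM–2:02 PM = 5 h 26 min; less 30 min break → 4 h 56 min
Total worked: 34 h 3 min = 34.05 h.
Threshold 44 h → overtime 0 h 0 min, regular 34 h 3 min.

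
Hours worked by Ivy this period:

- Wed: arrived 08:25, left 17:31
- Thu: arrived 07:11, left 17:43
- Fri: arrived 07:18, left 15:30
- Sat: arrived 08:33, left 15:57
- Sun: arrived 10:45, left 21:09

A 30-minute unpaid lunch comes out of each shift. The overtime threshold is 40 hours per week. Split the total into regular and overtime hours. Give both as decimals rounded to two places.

Wed: 08:25–17:31 = 9 h 6 min; less 30 min break → 8 h 36 min
Thu: 07:11–17:43 = 10 h 32 min; less 30 min break → 10 h 2 min
Fri: 07:18–15:30 = 8 h 12 min; less 30 min break → 7 h 42 min
Sat: 08:33–15:57 = 7 h 24 min; less 30 min break → 6 h 54 min
Sun: 10:45–21:09 = 10 h 24 min; less 30 min break → 9 h 54 min
Total worked: 43 h 8 min = 43.13 h.
Threshold 40 h → overtime 3 h 8 min, regular 40 h 0 min.

Regular 40.00 hours, overtime 3.13 hours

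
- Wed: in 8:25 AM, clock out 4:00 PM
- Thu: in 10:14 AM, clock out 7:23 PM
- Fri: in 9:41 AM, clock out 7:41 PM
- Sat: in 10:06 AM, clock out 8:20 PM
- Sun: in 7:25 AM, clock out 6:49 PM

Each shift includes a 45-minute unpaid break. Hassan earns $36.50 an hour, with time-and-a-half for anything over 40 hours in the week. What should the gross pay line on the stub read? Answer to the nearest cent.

Wed: 8:25 AM–4:00 PM = 7 h 35 min; less 45 min break → 6 h 50 min
Thu: 10:14 AM–7:23 PM = 9 h 9 min; less 45 min break → 8 h 24 min
Fri: 9:41 AM–7:41 PM = 10 h 0 min; less 45 min break → 9 h 15 min
Sat: 10:06 AM–8:20 PM = 10 h 14 min; less 45 min break → 9 h 29 min
Sun: 7:25 AM–6:49 PM = 11 h 24 min; less 45 min break → 10 h 39 min
Total worked: 44 h 37 min = 2677 min.
Regular 40 h 0 min = 2400 min at $36.50/h; overtime 4 h 37 min = 277 min at $54.75/h.
Pay = (2400 × $36.50 + 277 × $54.75) ÷ 60 = $1712.76.

$1712.76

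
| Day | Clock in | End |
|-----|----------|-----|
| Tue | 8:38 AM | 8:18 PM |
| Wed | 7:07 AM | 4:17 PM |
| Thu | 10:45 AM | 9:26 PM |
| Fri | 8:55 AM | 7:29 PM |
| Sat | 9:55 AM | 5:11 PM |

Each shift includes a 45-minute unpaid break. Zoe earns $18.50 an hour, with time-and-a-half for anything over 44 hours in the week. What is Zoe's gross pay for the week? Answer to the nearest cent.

Tue: 8:38 AM–8:18 PM = 11 h 40 min; less 45 min break → 10 h 55 min
Wed: 7:07 AM–4:17 PM = 9 h 10 min; less 45 min break → 8 h 25 min
Thu: 10:45 AM–9:26 PM = 10 h 41 min; less 45 min break → 9 h 56 min
Fri: 8:55 AM–7:29 PM = 10 h 34 min; less 45 min break → 9 h 49 min
Sat: 9:55 AM–5:11 PM = 7 h 16 min; less 45 min break → 6 h 31 min
Total worked: 45 h 36 min = 2736 min.
Regular 44 h 0 min = 2640 min at $18.50/h; overtime 1 h 36 min = 96 min at $27.75/h.
Pay = (2640 × $18.50 + 96 × $27.75) ÷ 60 = $858.40.

$858.40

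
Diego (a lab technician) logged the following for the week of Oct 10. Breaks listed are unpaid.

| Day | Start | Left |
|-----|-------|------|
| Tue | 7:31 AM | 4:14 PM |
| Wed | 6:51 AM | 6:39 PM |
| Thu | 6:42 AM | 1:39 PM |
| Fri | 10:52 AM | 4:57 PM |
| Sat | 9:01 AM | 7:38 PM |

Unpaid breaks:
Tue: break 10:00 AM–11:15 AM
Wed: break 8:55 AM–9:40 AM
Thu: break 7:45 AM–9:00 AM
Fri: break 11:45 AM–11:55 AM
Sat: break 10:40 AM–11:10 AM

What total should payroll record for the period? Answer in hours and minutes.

40 h 15 min

Tue: 7:31 AM–4:14 PM = 8 h 43 min; less 75 min break → 7 h 28 min
Wed: 6:51 AM–6:39 PM = 11 h 48 min; less 45 min break → 11 h 3 min
Thu: 6:42 AM–1:39 PM = 6 h 57 min; less 75 min break → 5 h 42 min
Fri: 10:52 AM–4:57 PM = 6 h 5 min; less 10 min break → 5 h 55 min
Sat: 9:01 AM–7:38 PM = 10 h 37 min; less 30 min break → 10 h 7 min
Total: 7 h 28 min + 11 h 3 min + 5 h 42 min + 5 h 55 min + 10 h 7 min = 40 h 15 min.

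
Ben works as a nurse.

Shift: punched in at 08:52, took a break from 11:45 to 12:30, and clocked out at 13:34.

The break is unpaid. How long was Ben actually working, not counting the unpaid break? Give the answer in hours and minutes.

Shift: 08:52–13:34 = 4 h 42 min; less 45 min break → 3 h 57 min

3 h 57 min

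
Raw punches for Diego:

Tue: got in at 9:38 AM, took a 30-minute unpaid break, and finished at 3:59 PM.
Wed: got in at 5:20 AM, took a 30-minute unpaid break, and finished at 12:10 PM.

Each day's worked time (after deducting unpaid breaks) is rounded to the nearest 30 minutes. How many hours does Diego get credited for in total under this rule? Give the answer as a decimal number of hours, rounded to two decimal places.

Tue: 9:38 AM–3:59 PM = 6 h 21 min − 30 min = 5 h 51 min → rounds to 6 h 0 min
Wed: 5:20 AM–12:10 PM = 6 h 50 min − 30 min = 6 h 20 min → rounds to 6 h 30 min
Total credited: 12 h 30 min.

12.50 hours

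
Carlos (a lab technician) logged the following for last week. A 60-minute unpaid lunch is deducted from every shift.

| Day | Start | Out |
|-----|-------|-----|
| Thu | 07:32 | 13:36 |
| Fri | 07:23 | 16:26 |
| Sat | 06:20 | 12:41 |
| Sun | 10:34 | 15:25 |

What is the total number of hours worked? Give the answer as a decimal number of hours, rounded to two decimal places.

22.32 hours

Thu: 07:32–13:36 = 6 h 4 min; less 60 min break → 5 h 4 min
Fri: 07:23–16:26 = 9 h 3 min; less 60 min break → 8 h 3 min
Sat: 06:20–12:41 = 6 h 21 min; less 60 min break → 5 h 21 min
Sun: 10:34–15:25 = 4 h 51 min; less 60 min break → 3 h 51 min
Total: 5 h 4 min + 8 h 3 min + 5 h 21 min + 3 h 51 min = 22 h 19 min.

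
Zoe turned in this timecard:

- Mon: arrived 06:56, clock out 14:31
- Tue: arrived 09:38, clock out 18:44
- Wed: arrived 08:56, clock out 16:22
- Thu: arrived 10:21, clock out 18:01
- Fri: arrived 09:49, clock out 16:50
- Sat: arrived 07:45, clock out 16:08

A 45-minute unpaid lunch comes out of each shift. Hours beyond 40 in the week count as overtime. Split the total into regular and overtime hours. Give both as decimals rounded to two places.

Mon: 06:56–14:31 = 7 h 35 min; less 45 min break → 6 h 50 min
Tue: 09:38–18:44 = 9 h 6 min; less 45 min break → 8 h 21 min
Wed: 08:56–16:22 = 7 h 26 min; less 45 min break → 6 h 41 min
Thu: 10:21–18:01 = 7 h 40 min; less 45 min break → 6 h 55 min
Fri: 09:49–16:50 = 7 h 1 min; less 45 min break → 6 h 16 min
Sat: 07:45–16:08 = 8 h 23 min; less 45 min break → 7 h 38 min
Total worked: 42 h 41 min = 42.68 h.
Threshold 40 h → overtime 2 h 41 min, regular 40 h 0 min.

Regular 40.00 hours, overtime 2.68 hours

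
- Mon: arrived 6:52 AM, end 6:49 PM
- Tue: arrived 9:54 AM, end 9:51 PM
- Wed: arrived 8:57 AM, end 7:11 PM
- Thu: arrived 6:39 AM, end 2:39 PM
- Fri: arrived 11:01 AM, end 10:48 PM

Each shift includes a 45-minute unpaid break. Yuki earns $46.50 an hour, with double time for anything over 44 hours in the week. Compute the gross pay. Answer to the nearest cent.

Mon: 6:52 AM–6:49 PM = 11 h 57 min; less 45 min break → 11 h 12 min
Tue: 9:54 AM–9:51 PM = 11 h 57 min; less 45 min break → 11 h 12 min
Wed: 8:57 AM–7:11 PM = 10 h 14 min; less 45 min break → 9 h 29 min
Thu: 6:39 AM–2:39 PM = 8 h 0 min; less 45 min break → 7 h 15 min
Fri: 11:01 AM–10:48 PM = 11 h 47 min; less 45 min break → 11 h 2 min
Total worked: 50 h 10 min = 3010 min.
Regular 44 h 0 min = 2640 min at $46.50/h; overtime 6 h 10 min = 370 min at $93.00/h.
Pay = (2640 × $46.50 + 370 × $93.00) ÷ 60 = $2619.50.

$2619.50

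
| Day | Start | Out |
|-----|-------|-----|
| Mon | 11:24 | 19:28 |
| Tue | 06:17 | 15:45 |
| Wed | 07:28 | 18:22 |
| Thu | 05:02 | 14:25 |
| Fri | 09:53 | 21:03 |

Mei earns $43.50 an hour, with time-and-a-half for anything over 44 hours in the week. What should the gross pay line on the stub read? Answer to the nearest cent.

$2239.16

Mon: 11:24–19:28 = 8 h 4 min
Tue: 06:17–15:45 = 9 h 28 min
Wed: 07:28–18:22 = 10 h 54 min
Thu: 05:02–14:25 = 9 h 23 min
Fri: 09:53–21:03 = 11 h 10 min
Total worked: 48 h 59 min = 2939 min.
Regular 44 h 0 min = 2640 min at $43.50/h; overtime 4 h 59 min = 299 min at $65.25/h.
Pay = (2640 × $43.50 + 299 × $65.25) ÷ 60 = $2239.16.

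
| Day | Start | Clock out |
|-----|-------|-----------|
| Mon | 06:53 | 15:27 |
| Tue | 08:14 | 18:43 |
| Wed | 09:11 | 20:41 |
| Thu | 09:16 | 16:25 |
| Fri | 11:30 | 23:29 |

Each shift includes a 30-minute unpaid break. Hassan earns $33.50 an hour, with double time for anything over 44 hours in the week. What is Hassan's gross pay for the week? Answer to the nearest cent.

$1687.28

Mon: 06:53–15:27 = 8 h 34 min; less 30 min break → 8 h 4 min
Tue: 08:14–18:43 = 10 h 29 min; less 30 min break → 9 h 59 min
Wed: 09:11–20:41 = 11 h 30 min; less 30 min break → 11 h 0 min
Thu: 09:16–16:25 = 7 h 9 min; less 30 min break → 6 h 39 min
Fri: 11:30–23:29 = 11 h 59 min; less 30 min break → 11 h 29 min
Total worked: 47 h 11 min = 2831 min.
Regular 44 h 0 min = 2640 min at $33.50/h; overtime 3 h 11 min = 191 min at $67.00/h.
Pay = (2640 × $33.50 + 191 × $67.00) ÷ 60 = $1687.28.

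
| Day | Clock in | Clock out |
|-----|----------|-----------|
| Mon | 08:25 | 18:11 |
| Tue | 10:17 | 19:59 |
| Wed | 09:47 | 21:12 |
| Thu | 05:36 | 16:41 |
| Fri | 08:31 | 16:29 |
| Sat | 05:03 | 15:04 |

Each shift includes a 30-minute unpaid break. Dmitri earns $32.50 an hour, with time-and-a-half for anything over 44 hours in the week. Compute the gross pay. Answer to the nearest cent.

$2061.31

Mon: 08:25–18:11 = 9 h 46 min; less 30 min break → 9 h 16 min
Tue: 10:17–19:59 = 9 h 42 min; less 30 min break → 9 h 12 min
Wed: 09:47–21:12 = 11 h 25 min; less 30 min break → 10 h 55 min
Thu: 05:36–16:41 = 11 h 5 min; less 30 min break → 10 h 35 min
Fri: 08:31–16:29 = 7 h 58 min; less 30 min break → 7 h 28 min
Sat: 05:03–15:04 = 10 h 1 min; less 30 min break → 9 h 31 min
Total worked: 56 h 57 min = 3417 min.
Regular 44 h 0 min = 2640 min at $32.50/h; overtime 12 h 57 min = 777 min at $48.75/h.
Pay = (2640 × $32.50 + 777 × $48.75) ÷ 60 = $2061.31.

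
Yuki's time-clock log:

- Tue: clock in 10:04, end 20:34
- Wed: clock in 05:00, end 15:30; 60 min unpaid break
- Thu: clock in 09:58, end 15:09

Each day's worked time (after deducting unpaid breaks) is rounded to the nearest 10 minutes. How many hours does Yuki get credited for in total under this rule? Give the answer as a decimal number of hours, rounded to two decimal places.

Tue: 10:04–20:34 = 10 h 30 min → rounds to 10 h 30 min
Wed: 05:00–15:30 = 10 h 30 min − 60 min = 9 h 30 min → rounds to 9 h 30 min
Thu: 09:58–15:09 = 5 h 11 min → rounds to 5 h 10 min
Total credited: 25 h 10 min.

25.17 hours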